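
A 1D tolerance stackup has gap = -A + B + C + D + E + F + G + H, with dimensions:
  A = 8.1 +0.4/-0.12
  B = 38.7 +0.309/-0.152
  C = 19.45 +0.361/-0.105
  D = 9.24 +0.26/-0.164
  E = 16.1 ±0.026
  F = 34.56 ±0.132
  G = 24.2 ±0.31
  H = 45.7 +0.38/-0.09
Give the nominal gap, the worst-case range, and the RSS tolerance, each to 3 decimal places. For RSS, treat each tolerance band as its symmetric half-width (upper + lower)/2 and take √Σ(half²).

nominal=179.850 wc=[178.471,181.748] rss=0.624

Stack each dimension's contribution:
  -A: nom -8.100 → Σnom=-8.100; wc +0.120/-0.400 → slack +0.120/-0.400; half-tol=0.260, Σhalf²=0.067600
  +B: nom +38.700 → Σnom=30.600; wc +0.309/-0.152 → slack +0.429/-0.552; half-tol=0.230, Σhalf²=0.120730
  +C: nom +19.450 → Σnom=50.050; wc +0.361/-0.105 → slack +0.790/-0.657; half-tol=0.233, Σhalf²=0.175019
  +D: nom +9.240 → Σnom=59.290; wc +0.260/-0.164 → slack +1.050/-0.821; half-tol=0.212, Σhalf²=0.219963
  +E: nom +16.100 → Σnom=75.390; wc +0.026/-0.026 → slack +1.076/-0.847; half-tol=0.026, Σhalf²=0.220639
  +F: nom +34.560 → Σnom=109.950; wc +0.132/-0.132 → slack +1.208/-0.979; half-tol=0.132, Σhalf²=0.238063
  +G: nom +24.200 → Σnom=134.150; wc +0.310/-0.310 → slack +1.518/-1.289; half-tol=0.310, Σhalf²=0.334163
  +H: nom +45.700 → Σnom=179.850; wc +0.380/-0.090 → slack +1.898/-1.379; half-tol=0.235, Σhalf²=0.389388
Nominal = 179.850. Worst-case = [179.850 - 1.379, 179.850 + 1.898] = [178.471, 181.748]. RSS = √0.389388 = 0.624.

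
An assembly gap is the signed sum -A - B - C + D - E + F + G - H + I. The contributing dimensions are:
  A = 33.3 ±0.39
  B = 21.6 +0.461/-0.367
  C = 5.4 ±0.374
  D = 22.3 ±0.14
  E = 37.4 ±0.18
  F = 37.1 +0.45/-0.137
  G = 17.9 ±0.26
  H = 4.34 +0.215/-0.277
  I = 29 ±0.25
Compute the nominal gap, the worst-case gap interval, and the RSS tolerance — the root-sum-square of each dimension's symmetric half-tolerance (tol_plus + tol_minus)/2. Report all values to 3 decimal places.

Stack each dimension's contribution:
  -A: nom -33.300 → Σnom=-33.300; wc +0.390/-0.390 → slack +0.390/-0.390; half-tol=0.390, Σhalf²=0.152100
  -B: nom -21.600 → Σnom=-54.900; wc +0.367/-0.461 → slack +0.757/-0.851; half-tol=0.414, Σhalf²=0.323496
  -C: nom -5.400 → Σnom=-60.300; wc +0.374/-0.374 → slack +1.131/-1.225; half-tol=0.374, Σhalf²=0.463372
  +D: nom +22.300 → Σnom=-38.000; wc +0.140/-0.140 → slack +1.271/-1.365; half-tol=0.140, Σhalf²=0.482972
  -E: nom -37.400 → Σnom=-75.400; wc +0.180/-0.180 → slack +1.451/-1.545; half-tol=0.180, Σhalf²=0.515372
  +F: nom +37.100 → Σnom=-38.300; wc +0.450/-0.137 → slack +1.901/-1.682; half-tol=0.293, Σhalf²=0.601514
  +G: nom +17.900 → Σnom=-20.400; wc +0.260/-0.260 → slack +2.161/-1.942; half-tol=0.260, Σhalf²=0.669114
  -H: nom -4.340 → Σnom=-24.740; wc +0.277/-0.215 → slack +2.438/-2.157; half-tol=0.246, Σhalf²=0.729630
  +I: nom +29.000 → Σnom=4.260; wc +0.250/-0.250 → slack +2.688/-2.407; half-tol=0.250, Σhalf²=0.792130
Nominal = 4.260. Worst-case = [4.260 - 2.407, 4.260 + 2.688] = [1.853, 6.948]. RSS = √0.792130 = 0.890.

nominal=4.260 wc=[1.853,6.948] rss=0.890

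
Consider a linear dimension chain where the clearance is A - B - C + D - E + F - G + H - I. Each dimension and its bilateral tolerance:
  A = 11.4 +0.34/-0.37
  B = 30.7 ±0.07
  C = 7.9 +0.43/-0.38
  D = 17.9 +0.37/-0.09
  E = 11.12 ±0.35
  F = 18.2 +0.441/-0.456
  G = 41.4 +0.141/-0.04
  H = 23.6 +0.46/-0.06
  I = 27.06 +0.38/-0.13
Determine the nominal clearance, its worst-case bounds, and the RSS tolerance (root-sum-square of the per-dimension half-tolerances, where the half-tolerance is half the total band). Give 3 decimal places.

Stack each dimension's contribution:
  +A: nom +11.400 → Σnom=11.400; wc +0.340/-0.370 → slack +0.340/-0.370; half-tol=0.355, Σhalf²=0.126025
  -B: nom -30.700 → Σnom=-19.300; wc +0.070/-0.070 → slack +0.410/-0.440; half-tol=0.070, Σhalf²=0.130925
  -C: nom -7.900 → Σnom=-27.200; wc +0.380/-0.430 → slack +0.790/-0.870; half-tol=0.405, Σhalf²=0.294950
  +D: nom +17.900 → Σnom=-9.300; wc +0.370/-0.090 → slack +1.160/-0.960; half-tol=0.230, Σhalf²=0.347850
  -E: nom -11.120 → Σnom=-20.420; wc +0.350/-0.350 → slack +1.510/-1.310; half-tol=0.350, Σhalf²=0.470350
  +F: nom +18.200 → Σnom=-2.220; wc +0.441/-0.456 → slack +1.951/-1.766; half-tol=0.449, Σhalf²=0.671502
  -G: nom -41.400 → Σnom=-43.620; wc +0.040/-0.141 → slack +1.991/-1.907; half-tol=0.090, Σhalf²=0.679693
  +H: nom +23.600 → Σnom=-20.020; wc +0.460/-0.060 → slack +2.451/-1.967; half-tol=0.260, Σhalf²=0.747293
  -I: nom -27.060 → Σnom=-47.080; wc +0.130/-0.380 → slack +2.581/-2.347; half-tol=0.255, Σhalf²=0.812318
Nominal = -47.080. Worst-case = [-47.080 - 2.347, -47.080 + 2.581] = [-49.427, -44.499]. RSS = √0.812318 = 0.901.

nominal=-47.080 wc=[-49.427,-44.499] rss=0.901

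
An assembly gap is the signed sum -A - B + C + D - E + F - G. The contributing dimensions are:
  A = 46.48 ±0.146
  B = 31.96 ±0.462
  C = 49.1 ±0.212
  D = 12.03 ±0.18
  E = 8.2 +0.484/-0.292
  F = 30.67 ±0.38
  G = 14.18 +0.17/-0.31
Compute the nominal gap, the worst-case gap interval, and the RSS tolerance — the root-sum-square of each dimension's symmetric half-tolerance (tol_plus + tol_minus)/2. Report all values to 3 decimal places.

nominal=-9.020 wc=[-11.054,-7.038] rss=0.815

Stack each dimension's contribution:
  -A: nom -46.480 → Σnom=-46.480; wc +0.146/-0.146 → slack +0.146/-0.146; half-tol=0.146, Σhalf²=0.021316
  -B: nom -31.960 → Σnom=-78.440; wc +0.462/-0.462 → slack +0.608/-0.608; half-tol=0.462, Σhalf²=0.234760
  +C: nom +49.100 → Σnom=-29.340; wc +0.212/-0.212 → slack +0.820/-0.820; half-tol=0.212, Σhalf²=0.279704
  +D: nom +12.030 → Σnom=-17.310; wc +0.180/-0.180 → slack +1.000/-1.000; half-tol=0.180, Σhalf²=0.312104
  -E: nom -8.200 → Σnom=-25.510; wc +0.292/-0.484 → slack +1.292/-1.484; half-tol=0.388, Σhalf²=0.462648
  +F: nom +30.670 → Σnom=5.160; wc +0.380/-0.380 → slack +1.672/-1.864; half-tol=0.380, Σhalf²=0.607048
  -G: nom -14.180 → Σnom=-9.020; wc +0.310/-0.170 → slack +1.982/-2.034; half-tol=0.240, Σhalf²=0.664648
Nominal = -9.020. Worst-case = [-9.020 - 2.034, -9.020 + 1.982] = [-11.054, -7.038]. RSS = √0.664648 = 0.815.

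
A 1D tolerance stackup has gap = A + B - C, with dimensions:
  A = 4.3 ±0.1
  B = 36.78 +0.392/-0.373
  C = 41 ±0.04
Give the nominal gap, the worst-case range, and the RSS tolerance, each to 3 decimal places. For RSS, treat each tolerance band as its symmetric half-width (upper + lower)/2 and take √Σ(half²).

nominal=0.080 wc=[-0.433,0.612] rss=0.397

Stack each dimension's contribution:
  +A: nom +4.300 → Σnom=4.300; wc +0.100/-0.100 → slack +0.100/-0.100; half-tol=0.100, Σhalf²=0.010000
  +B: nom +36.780 → Σnom=41.080; wc +0.392/-0.373 → slack +0.492/-0.473; half-tol=0.383, Σhalf²=0.156306
  -C: nom -41.000 → Σnom=0.080; wc +0.040/-0.040 → slack +0.532/-0.513; half-tol=0.040, Σhalf²=0.157906
Nominal = 0.080. Worst-case = [0.080 - 0.513, 0.080 + 0.532] = [-0.433, 0.612]. RSS = √0.157906 = 0.397.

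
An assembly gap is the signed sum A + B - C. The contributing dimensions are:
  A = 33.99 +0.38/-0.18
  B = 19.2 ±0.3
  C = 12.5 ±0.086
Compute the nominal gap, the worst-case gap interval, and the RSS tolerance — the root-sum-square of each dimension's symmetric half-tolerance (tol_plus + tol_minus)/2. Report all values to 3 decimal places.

nominal=40.690 wc=[40.124,41.456] rss=0.419

Stack each dimension's contribution:
  +A: nom +33.990 → Σnom=33.990; wc +0.380/-0.180 → slack +0.380/-0.180; half-tol=0.280, Σhalf²=0.078400
  +B: nom +19.200 → Σnom=53.190; wc +0.300/-0.300 → slack +0.680/-0.480; half-tol=0.300, Σhalf²=0.168400
  -C: nom -12.500 → Σnom=40.690; wc +0.086/-0.086 → slack +0.766/-0.566; half-tol=0.086, Σhalf²=0.175796
Nominal = 40.690. Worst-case = [40.690 - 0.566, 40.690 + 0.766] = [40.124, 41.456]. RSS = √0.175796 = 0.419.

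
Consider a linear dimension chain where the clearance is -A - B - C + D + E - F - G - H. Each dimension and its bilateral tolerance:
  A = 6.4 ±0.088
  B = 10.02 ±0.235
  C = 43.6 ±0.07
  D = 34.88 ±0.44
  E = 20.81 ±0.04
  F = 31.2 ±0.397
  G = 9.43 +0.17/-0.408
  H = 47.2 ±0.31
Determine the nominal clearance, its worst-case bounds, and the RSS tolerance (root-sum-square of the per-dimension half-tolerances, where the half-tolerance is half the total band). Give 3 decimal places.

Stack each dimension's contribution:
  -A: nom -6.400 → Σnom=-6.400; wc +0.088/-0.088 → slack +0.088/-0.088; half-tol=0.088, Σhalf²=0.007744
  -B: nom -10.020 → Σnom=-16.420; wc +0.235/-0.235 → slack +0.323/-0.323; half-tol=0.235, Σhalf²=0.062969
  -C: nom -43.600 → Σnom=-60.020; wc +0.070/-0.070 → slack +0.393/-0.393; half-tol=0.070, Σhalf²=0.067869
  +D: nom +34.880 → Σnom=-25.140; wc +0.440/-0.440 → slack +0.833/-0.833; half-tol=0.440, Σhalf²=0.261469
  +E: nom +20.810 → Σnom=-4.330; wc +0.040/-0.040 → slack +0.873/-0.873; half-tol=0.040, Σhalf²=0.263069
  -F: nom -31.200 → Σnom=-35.530; wc +0.397/-0.397 → slack +1.270/-1.270; half-tol=0.397, Σhalf²=0.420678
  -G: nom -9.430 → Σnom=-44.960; wc +0.408/-0.170 → slack +1.678/-1.440; half-tol=0.289, Σhalf²=0.504199
  -H: nom -47.200 → Σnom=-92.160; wc +0.310/-0.310 → slack +1.988/-1.750; half-tol=0.310, Σhalf²=0.600299
Nominal = -92.160. Worst-case = [-92.160 - 1.750, -92.160 + 1.988] = [-93.910, -90.172]. RSS = √0.600299 = 0.775.

nominal=-92.160 wc=[-93.910,-90.172] rss=0.775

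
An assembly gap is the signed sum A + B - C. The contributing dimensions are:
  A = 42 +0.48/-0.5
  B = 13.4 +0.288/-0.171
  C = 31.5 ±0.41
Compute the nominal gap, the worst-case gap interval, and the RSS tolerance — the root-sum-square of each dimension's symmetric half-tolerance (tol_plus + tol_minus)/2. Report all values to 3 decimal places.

nominal=23.900 wc=[22.819,25.078] rss=0.679

Stack each dimension's contribution:
  +A: nom +42.000 → Σnom=42.000; wc +0.480/-0.500 → slack +0.480/-0.500; half-tol=0.490, Σhalf²=0.240100
  +B: nom +13.400 → Σnom=55.400; wc +0.288/-0.171 → slack +0.768/-0.671; half-tol=0.229, Σhalf²=0.292770
  -C: nom -31.500 → Σnom=23.900; wc +0.410/-0.410 → slack +1.178/-1.081; half-tol=0.410, Σhalf²=0.460870
Nominal = 23.900. Worst-case = [23.900 - 1.081, 23.900 + 1.178] = [22.819, 25.078]. RSS = √0.460870 = 0.679.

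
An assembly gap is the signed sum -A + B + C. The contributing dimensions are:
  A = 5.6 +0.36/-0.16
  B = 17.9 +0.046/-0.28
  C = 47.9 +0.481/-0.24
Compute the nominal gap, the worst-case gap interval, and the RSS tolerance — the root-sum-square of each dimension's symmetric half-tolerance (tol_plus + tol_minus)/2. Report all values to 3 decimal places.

Stack each dimension's contribution:
  -A: nom -5.600 → Σnom=-5.600; wc +0.160/-0.360 → slack +0.160/-0.360; half-tol=0.260, Σhalf²=0.067600
  +B: nom +17.900 → Σnom=12.300; wc +0.046/-0.280 → slack +0.206/-0.640; half-tol=0.163, Σhalf²=0.094169
  +C: nom +47.900 → Σnom=60.200; wc +0.481/-0.240 → slack +0.687/-0.880; half-tol=0.360, Σhalf²=0.224129
Nominal = 60.200. Worst-case = [60.200 - 0.880, 60.200 + 0.687] = [59.320, 60.887]. RSS = √0.224129 = 0.473.

nominal=60.200 wc=[59.320,60.887] rss=0.473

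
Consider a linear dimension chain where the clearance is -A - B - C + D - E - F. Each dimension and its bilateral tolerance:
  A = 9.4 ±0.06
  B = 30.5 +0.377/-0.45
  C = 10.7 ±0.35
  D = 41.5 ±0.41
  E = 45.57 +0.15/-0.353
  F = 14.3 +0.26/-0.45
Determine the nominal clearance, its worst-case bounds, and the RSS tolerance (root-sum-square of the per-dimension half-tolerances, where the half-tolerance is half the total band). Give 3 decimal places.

nominal=-68.970 wc=[-70.577,-66.897] rss=0.809

Stack each dimension's contribution:
  -A: nom -9.400 → Σnom=-9.400; wc +0.060/-0.060 → slack +0.060/-0.060; half-tol=0.060, Σhalf²=0.003600
  -B: nom -30.500 → Σnom=-39.900; wc +0.450/-0.377 → slack +0.510/-0.437; half-tol=0.413, Σhalf²=0.174582
  -C: nom -10.700 → Σnom=-50.600; wc +0.350/-0.350 → slack +0.860/-0.787; half-tol=0.350, Σhalf²=0.297082
  +D: nom +41.500 → Σnom=-9.100; wc +0.410/-0.410 → slack +1.270/-1.197; half-tol=0.410, Σhalf²=0.465182
  -E: nom -45.570 → Σnom=-54.670; wc +0.353/-0.150 → slack +1.623/-1.347; half-tol=0.252, Σhalf²=0.528434
  -F: nom -14.300 → Σnom=-68.970; wc +0.450/-0.260 → slack +2.073/-1.607; half-tol=0.355, Σhalf²=0.654459
Nominal = -68.970. Worst-case = [-68.970 - 1.607, -68.970 + 2.073] = [-70.577, -66.897]. RSS = √0.654459 = 0.809.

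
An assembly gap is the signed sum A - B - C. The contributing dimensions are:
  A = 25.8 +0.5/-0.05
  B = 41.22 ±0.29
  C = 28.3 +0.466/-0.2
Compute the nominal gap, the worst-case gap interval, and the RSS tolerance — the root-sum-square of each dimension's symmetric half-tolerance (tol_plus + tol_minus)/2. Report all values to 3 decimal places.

nominal=-43.720 wc=[-44.526,-42.730] rss=0.520

Stack each dimension's contribution:
  +A: nom +25.800 → Σnom=25.800; wc +0.500/-0.050 → slack +0.500/-0.050; half-tol=0.275, Σhalf²=0.075625
  -B: nom -41.220 → Σnom=-15.420; wc +0.290/-0.290 → slack +0.790/-0.340; half-tol=0.290, Σhalf²=0.159725
  -C: nom -28.300 → Σnom=-43.720; wc +0.200/-0.466 → slack +0.990/-0.806; half-tol=0.333, Σhalf²=0.270614
Nominal = -43.720. Worst-case = [-43.720 - 0.806, -43.720 + 0.990] = [-44.526, -42.730]. RSS = √0.270614 = 0.520.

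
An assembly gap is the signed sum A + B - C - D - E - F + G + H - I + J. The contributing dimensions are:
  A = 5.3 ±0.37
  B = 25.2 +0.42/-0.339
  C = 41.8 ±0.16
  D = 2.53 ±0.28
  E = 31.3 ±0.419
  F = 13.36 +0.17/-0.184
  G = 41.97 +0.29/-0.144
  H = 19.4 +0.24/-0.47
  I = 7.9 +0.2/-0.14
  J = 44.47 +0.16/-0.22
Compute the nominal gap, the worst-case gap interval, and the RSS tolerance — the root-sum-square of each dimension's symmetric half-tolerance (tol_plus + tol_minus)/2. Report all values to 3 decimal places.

nominal=39.450 wc=[36.678,42.113] rss=0.911

Stack each dimension's contribution:
  +A: nom +5.300 → Σnom=5.300; wc +0.370/-0.370 → slack +0.370/-0.370; half-tol=0.370, Σhalf²=0.136900
  +B: nom +25.200 → Σnom=30.500; wc +0.420/-0.339 → slack +0.790/-0.709; half-tol=0.380, Σhalf²=0.280920
  -C: nom -41.800 → Σnom=-11.300; wc +0.160/-0.160 → slack +0.950/-0.869; half-tol=0.160, Σhalf²=0.306520
  -D: nom -2.530 → Σnom=-13.830; wc +0.280/-0.280 → slack +1.230/-1.149; half-tol=0.280, Σhalf²=0.384920
  -E: nom -31.300 → Σnom=-45.130; wc +0.419/-0.419 → slack +1.649/-1.568; half-tol=0.419, Σhalf²=0.560481
  -F: nom -13.360 → Σnom=-58.490; wc +0.184/-0.170 → slack +1.833/-1.738; half-tol=0.177, Σhalf²=0.591810
  +G: nom +41.970 → Σnom=-16.520; wc +0.290/-0.144 → slack +2.123/-1.882; half-tol=0.217, Σhalf²=0.638899
  +H: nom +19.400 → Σnom=2.880; wc +0.240/-0.470 → slack +2.363/-2.352; half-tol=0.355, Σhalf²=0.764924
  -I: nom -7.900 → Σnom=-5.020; wc +0.140/-0.200 → slack +2.503/-2.552; half-tol=0.170, Σhalf²=0.793824
  +J: nom +44.470 → Σnom=39.450; wc +0.160/-0.220 → slack +2.663/-2.772; half-tol=0.190, Σhalf²=0.829924
Nominal = 39.450. Worst-case = [39.450 - 2.772, 39.450 + 2.663] = [36.678, 42.113]. RSS = √0.829924 = 0.911.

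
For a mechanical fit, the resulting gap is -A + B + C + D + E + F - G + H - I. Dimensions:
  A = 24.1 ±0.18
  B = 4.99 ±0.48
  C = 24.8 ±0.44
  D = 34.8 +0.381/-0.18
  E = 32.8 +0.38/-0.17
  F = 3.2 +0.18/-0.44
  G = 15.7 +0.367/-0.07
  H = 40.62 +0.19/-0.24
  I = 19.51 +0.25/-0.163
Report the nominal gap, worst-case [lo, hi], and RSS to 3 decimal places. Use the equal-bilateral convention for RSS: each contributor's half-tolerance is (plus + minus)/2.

Stack each dimension's contribution:
  -A: nom -24.100 → Σnom=-24.100; wc +0.180/-0.180 → slack +0.180/-0.180; half-tol=0.180, Σhalf²=0.032400
  +B: nom +4.990 → Σnom=-19.110; wc +0.480/-0.480 → slack +0.660/-0.660; half-tol=0.480, Σhalf²=0.262800
  +C: nom +24.800 → Σnom=5.690; wc +0.440/-0.440 → slack +1.100/-1.100; half-tol=0.440, Σhalf²=0.456400
  +D: nom +34.800 → Σnom=40.490; wc +0.381/-0.180 → slack +1.481/-1.280; half-tol=0.280, Σhalf²=0.535080
  +E: nom +32.800 → Σnom=73.290; wc +0.380/-0.170 → slack +1.861/-1.450; half-tol=0.275, Σhalf²=0.610705
  +F: nom +3.200 → Σnom=76.490; wc +0.180/-0.440 → slack +2.041/-1.890; half-tol=0.310, Σhalf²=0.706805
  -G: nom -15.700 → Σnom=60.790; wc +0.070/-0.367 → slack +2.111/-2.257; half-tol=0.218, Σhalf²=0.754547
  +H: nom +40.620 → Σnom=101.410; wc +0.190/-0.240 → slack +2.301/-2.497; half-tol=0.215, Σhalf²=0.800772
  -I: nom -19.510 → Σnom=81.900; wc +0.163/-0.250 → slack +2.464/-2.747; half-tol=0.207, Σhalf²=0.843415
Nominal = 81.900. Worst-case = [81.900 - 2.747, 81.900 + 2.464] = [79.153, 84.364]. RSS = √0.843415 = 0.918.

nominal=81.900 wc=[79.153,84.364] rss=0.918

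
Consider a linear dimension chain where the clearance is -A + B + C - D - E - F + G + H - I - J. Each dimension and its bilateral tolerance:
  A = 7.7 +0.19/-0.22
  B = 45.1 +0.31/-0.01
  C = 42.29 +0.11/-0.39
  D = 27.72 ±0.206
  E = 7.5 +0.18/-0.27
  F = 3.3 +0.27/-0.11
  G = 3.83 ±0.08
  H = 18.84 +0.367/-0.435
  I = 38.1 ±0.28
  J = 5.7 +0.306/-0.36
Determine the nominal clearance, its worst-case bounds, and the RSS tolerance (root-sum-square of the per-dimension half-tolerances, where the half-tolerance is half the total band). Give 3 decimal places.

Stack each dimension's contribution:
  -A: nom -7.700 → Σnom=-7.700; wc +0.220/-0.190 → slack +0.220/-0.190; half-tol=0.205, Σhalf²=0.042025
  +B: nom +45.100 → Σnom=37.400; wc +0.310/-0.010 → slack +0.530/-0.200; half-tol=0.160, Σhalf²=0.067625
  +C: nom +42.290 → Σnom=79.690; wc +0.110/-0.390 → slack +0.640/-0.590; half-tol=0.250, Σhalf²=0.130125
  -D: nom -27.720 → Σnom=51.970; wc +0.206/-0.206 → slack +0.846/-0.796; half-tol=0.206, Σhalf²=0.172561
  -E: nom -7.500 → Σnom=44.470; wc +0.270/-0.180 → slack +1.116/-0.976; half-tol=0.225, Σhalf²=0.223186
  -F: nom -3.300 → Σnom=41.170; wc +0.110/-0.270 → slack +1.226/-1.246; half-tol=0.190, Σhalf²=0.259286
  +G: nom +3.830 → Σnom=45.000; wc +0.080/-0.080 → slack +1.306/-1.326; half-tol=0.080, Σhalf²=0.265686
  +H: nom +18.840 → Σnom=63.840; wc +0.367/-0.435 → slack +1.673/-1.761; half-tol=0.401, Σhalf²=0.426487
  -I: nom -38.100 → Σnom=25.740; wc +0.280/-0.280 → slack +1.953/-2.041; half-tol=0.280, Σhalf²=0.504887
  -J: nom -5.700 → Σnom=20.040; wc +0.360/-0.306 → slack +2.313/-2.347; half-tol=0.333, Σhalf²=0.615776
Nominal = 20.040. Worst-case = [20.040 - 2.347, 20.040 + 2.313] = [17.693, 22.353]. RSS = √0.615776 = 0.785.

nominal=20.040 wc=[17.693,22.353] rss=0.785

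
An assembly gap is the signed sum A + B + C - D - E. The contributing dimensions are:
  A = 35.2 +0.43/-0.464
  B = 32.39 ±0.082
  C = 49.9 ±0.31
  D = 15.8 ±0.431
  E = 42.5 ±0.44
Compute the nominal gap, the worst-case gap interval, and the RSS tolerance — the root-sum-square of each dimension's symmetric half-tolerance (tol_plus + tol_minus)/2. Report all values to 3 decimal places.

nominal=59.190 wc=[57.463,60.883] rss=0.826

Stack each dimension's contribution:
  +A: nom +35.200 → Σnom=35.200; wc +0.430/-0.464 → slack +0.430/-0.464; half-tol=0.447, Σhalf²=0.199809
  +B: nom +32.390 → Σnom=67.590; wc +0.082/-0.082 → slack +0.512/-0.546; half-tol=0.082, Σhalf²=0.206533
  +C: nom +49.900 → Σnom=117.490; wc +0.310/-0.310 → slack +0.822/-0.856; half-tol=0.310, Σhalf²=0.302633
  -D: nom -15.800 → Σnom=101.690; wc +0.431/-0.431 → slack +1.253/-1.287; half-tol=0.431, Σhalf²=0.488394
  -E: nom -42.500 → Σnom=59.190; wc +0.440/-0.440 → slack +1.693/-1.727; half-tol=0.440, Σhalf²=0.681994
Nominal = 59.190. Worst-case = [59.190 - 1.727, 59.190 + 1.693] = [57.463, 60.883]. RSS = √0.681994 = 0.826.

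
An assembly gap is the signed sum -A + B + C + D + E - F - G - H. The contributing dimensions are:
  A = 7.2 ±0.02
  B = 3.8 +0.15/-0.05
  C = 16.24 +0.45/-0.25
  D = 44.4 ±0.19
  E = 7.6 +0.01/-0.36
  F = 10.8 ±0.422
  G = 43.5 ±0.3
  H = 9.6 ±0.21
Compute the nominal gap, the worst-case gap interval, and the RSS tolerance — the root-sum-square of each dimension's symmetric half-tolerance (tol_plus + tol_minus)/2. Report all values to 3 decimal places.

nominal=0.940 wc=[-0.862,2.692] rss=0.718

Stack each dimension's contribution:
  -A: nom -7.200 → Σnom=-7.200; wc +0.020/-0.020 → slack +0.020/-0.020; half-tol=0.020, Σhalf²=0.000400
  +B: nom +3.800 → Σnom=-3.400; wc +0.150/-0.050 → slack +0.170/-0.070; half-tol=0.100, Σhalf²=0.010400
  +C: nom +16.240 → Σnom=12.840; wc +0.450/-0.250 → slack +0.620/-0.320; half-tol=0.350, Σhalf²=0.132900
  +D: nom +44.400 → Σnom=57.240; wc +0.190/-0.190 → slack +0.810/-0.510; half-tol=0.190, Σhalf²=0.169000
  +E: nom +7.600 → Σnom=64.840; wc +0.010/-0.360 → slack +0.820/-0.870; half-tol=0.185, Σhalf²=0.203225
  -F: nom -10.800 → Σnom=54.040; wc +0.422/-0.422 → slack +1.242/-1.292; half-tol=0.422, Σhalf²=0.381309
  -G: nom -43.500 → Σnom=10.540; wc +0.300/-0.300 → slack +1.542/-1.592; half-tol=0.300, Σhalf²=0.471309
  -H: nom -9.600 → Σnom=0.940; wc +0.210/-0.210 → slack +1.752/-1.802; half-tol=0.210, Σhalf²=0.515409
Nominal = 0.940. Worst-case = [0.940 - 1.802, 0.940 + 1.752] = [-0.862, 2.692]. RSS = √0.515409 = 0.718.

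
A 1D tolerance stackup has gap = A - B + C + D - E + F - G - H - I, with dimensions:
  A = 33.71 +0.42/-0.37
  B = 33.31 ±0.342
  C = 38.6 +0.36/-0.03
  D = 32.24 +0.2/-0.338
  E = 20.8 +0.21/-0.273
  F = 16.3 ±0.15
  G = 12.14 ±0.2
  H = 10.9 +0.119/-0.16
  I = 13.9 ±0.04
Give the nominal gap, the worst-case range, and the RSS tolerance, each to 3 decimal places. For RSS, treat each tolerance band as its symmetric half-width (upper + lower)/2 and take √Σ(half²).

Stack each dimension's contribution:
  +A: nom +33.710 → Σnom=33.710; wc +0.420/-0.370 → slack +0.420/-0.370; half-tol=0.395, Σhalf²=0.156025
  -B: nom -33.310 → Σnom=0.400; wc +0.342/-0.342 → slack +0.762/-0.712; half-tol=0.342, Σhalf²=0.272989
  +C: nom +38.600 → Σnom=39.000; wc +0.360/-0.030 → slack +1.122/-0.742; half-tol=0.195, Σhalf²=0.311014
  +D: nom +32.240 → Σnom=71.240; wc +0.200/-0.338 → slack +1.322/-1.080; half-tol=0.269, Σhalf²=0.383375
  -E: nom -20.800 → Σnom=50.440; wc +0.273/-0.210 → slack +1.595/-1.290; half-tol=0.241, Σhalf²=0.441697
  +F: nom +16.300 → Σnom=66.740; wc +0.150/-0.150 → slack +1.745/-1.440; half-tol=0.150, Σhalf²=0.464197
  -G: nom -12.140 → Σnom=54.600; wc +0.200/-0.200 → slack +1.945/-1.640; half-tol=0.200, Σhalf²=0.504197
  -H: nom -10.900 → Σnom=43.700; wc +0.160/-0.119 → slack +2.105/-1.759; half-tol=0.140, Σhalf²=0.523657
  -I: nom -13.900 → Σnom=29.800; wc +0.040/-0.040 → slack +2.145/-1.799; half-tol=0.040, Σhalf²=0.525258
Nominal = 29.800. Worst-case = [29.800 - 1.799, 29.800 + 2.145] = [28.001, 31.945]. RSS = √0.525258 = 0.725.

nominal=29.800 wc=[28.001,31.945] rss=0.725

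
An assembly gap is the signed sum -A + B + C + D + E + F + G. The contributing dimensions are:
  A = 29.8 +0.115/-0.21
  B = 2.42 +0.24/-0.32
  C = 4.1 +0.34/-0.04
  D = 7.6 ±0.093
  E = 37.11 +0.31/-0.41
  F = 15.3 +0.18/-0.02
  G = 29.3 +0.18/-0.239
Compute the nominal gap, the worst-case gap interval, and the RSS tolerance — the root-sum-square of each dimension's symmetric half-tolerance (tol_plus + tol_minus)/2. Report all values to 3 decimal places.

nominal=66.030 wc=[64.793,67.583] rss=0.577

Stack each dimension's contribution:
  -A: nom -29.800 → Σnom=-29.800; wc +0.210/-0.115 → slack +0.210/-0.115; half-tol=0.163, Σhalf²=0.026406
  +B: nom +2.420 → Σnom=-27.380; wc +0.240/-0.320 → slack +0.450/-0.435; half-tol=0.280, Σhalf²=0.104806
  +C: nom +4.100 → Σnom=-23.280; wc +0.340/-0.040 → slack +0.790/-0.475; half-tol=0.190, Σhalf²=0.140906
  +D: nom +7.600 → Σnom=-15.680; wc +0.093/-0.093 → slack +0.883/-0.568; half-tol=0.093, Σhalf²=0.149555
  +E: nom +37.110 → Σnom=21.430; wc +0.310/-0.410 → slack +1.193/-0.978; half-tol=0.360, Σhalf²=0.279155
  +F: nom +15.300 → Σnom=36.730; wc +0.180/-0.020 → slack +1.373/-0.998; half-tol=0.100, Σhalf²=0.289155
  +G: nom +29.300 → Σnom=66.030; wc +0.180/-0.239 → slack +1.553/-1.237; half-tol=0.209, Σhalf²=0.333045
Nominal = 66.030. Worst-case = [66.030 - 1.237, 66.030 + 1.553] = [64.793, 67.583]. RSS = √0.333045 = 0.577.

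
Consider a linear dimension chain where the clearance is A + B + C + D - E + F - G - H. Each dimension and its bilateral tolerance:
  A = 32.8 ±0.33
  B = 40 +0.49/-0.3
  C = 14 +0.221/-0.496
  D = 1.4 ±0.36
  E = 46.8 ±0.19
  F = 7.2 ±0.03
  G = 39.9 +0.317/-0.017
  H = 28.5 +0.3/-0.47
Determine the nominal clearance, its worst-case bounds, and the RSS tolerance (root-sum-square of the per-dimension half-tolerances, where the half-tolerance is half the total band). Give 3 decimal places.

nominal=-19.800 wc=[-22.123,-17.692] rss=0.858

Stack each dimension's contribution:
  +A: nom +32.800 → Σnom=32.800; wc +0.330/-0.330 → slack +0.330/-0.330; half-tol=0.330, Σhalf²=0.108900
  +B: nom +40.000 → Σnom=72.800; wc +0.490/-0.300 → slack +0.820/-0.630; half-tol=0.395, Σhalf²=0.264925
  +C: nom +14.000 → Σnom=86.800; wc +0.221/-0.496 → slack +1.041/-1.126; half-tol=0.358, Σhalf²=0.393447
  +D: nom +1.400 → Σnom=88.200; wc +0.360/-0.360 → slack +1.401/-1.486; half-tol=0.360, Σhalf²=0.523047
  -E: nom -46.800 → Σnom=41.400; wc +0.190/-0.190 → slack +1.591/-1.676; half-tol=0.190, Σhalf²=0.559147
  +F: nom +7.200 → Σnom=48.600; wc +0.030/-0.030 → slack +1.621/-1.706; half-tol=0.030, Σhalf²=0.560047
  -G: nom -39.900 → Σnom=8.700; wc +0.017/-0.317 → slack +1.638/-2.023; half-tol=0.167, Σhalf²=0.587936
  -H: nom -28.500 → Σnom=-19.800; wc +0.470/-0.300 → slack +2.108/-2.323; half-tol=0.385, Σhalf²=0.736161
Nominal = -19.800. Worst-case = [-19.800 - 2.323, -19.800 + 2.108] = [-22.123, -17.692]. RSS = √0.736161 = 0.858.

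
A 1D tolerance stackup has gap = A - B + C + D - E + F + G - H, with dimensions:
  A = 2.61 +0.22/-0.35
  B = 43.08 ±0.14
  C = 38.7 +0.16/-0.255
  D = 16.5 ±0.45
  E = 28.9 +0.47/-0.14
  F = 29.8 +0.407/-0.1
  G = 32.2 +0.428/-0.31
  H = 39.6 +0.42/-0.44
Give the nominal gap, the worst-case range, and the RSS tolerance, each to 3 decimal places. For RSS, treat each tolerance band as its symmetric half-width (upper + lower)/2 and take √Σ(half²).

Stack each dimension's contribution:
  +A: nom +2.610 → Σnom=2.610; wc +0.220/-0.350 → slack +0.220/-0.350; half-tol=0.285, Σhalf²=0.081225
  -B: nom -43.080 → Σnom=-40.470; wc +0.140/-0.140 → slack +0.360/-0.490; half-tol=0.140, Σhalf²=0.100825
  +C: nom +38.700 → Σnom=-1.770; wc +0.160/-0.255 → slack +0.520/-0.745; half-tol=0.208, Σhalf²=0.143881
  +D: nom +16.500 → Σnom=14.730; wc +0.450/-0.450 → slack +0.970/-1.195; half-tol=0.450, Σhalf²=0.346381
  -E: nom -28.900 → Σnom=-14.170; wc +0.140/-0.470 → slack +1.110/-1.665; half-tol=0.305, Σhalf²=0.439406
  +F: nom +29.800 → Σnom=15.630; wc +0.407/-0.100 → slack +1.517/-1.765; half-tol=0.254, Σhalf²=0.503668
  +G: nom +32.200 → Σnom=47.830; wc +0.428/-0.310 → slack +1.945/-2.075; half-tol=0.369, Σhalf²=0.639829
  -H: nom -39.600 → Σnom=8.230; wc +0.440/-0.420 → slack +2.385/-2.495; half-tol=0.430, Σhalf²=0.824729
Nominal = 8.230. Worst-case = [8.230 - 2.495, 8.230 + 2.385] = [5.735, 10.615]. RSS = √0.824729 = 0.908.

nominal=8.230 wc=[5.735,10.615] rss=0.908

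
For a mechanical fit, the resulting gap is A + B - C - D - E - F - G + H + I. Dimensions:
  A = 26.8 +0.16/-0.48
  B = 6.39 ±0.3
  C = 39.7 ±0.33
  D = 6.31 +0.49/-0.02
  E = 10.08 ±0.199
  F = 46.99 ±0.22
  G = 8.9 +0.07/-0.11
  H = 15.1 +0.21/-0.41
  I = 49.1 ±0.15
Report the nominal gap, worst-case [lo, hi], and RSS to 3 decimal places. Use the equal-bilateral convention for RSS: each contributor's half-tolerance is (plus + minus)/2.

Stack each dimension's contribution:
  +A: nom +26.800 → Σnom=26.800; wc +0.160/-0.480 → slack +0.160/-0.480; half-tol=0.320, Σhalf²=0.102400
  +B: nom +6.390 → Σnom=33.190; wc +0.300/-0.300 → slack +0.460/-0.780; half-tol=0.300, Σhalf²=0.192400
  -C: nom -39.700 → Σnom=-6.510; wc +0.330/-0.330 → slack +0.790/-1.110; half-tol=0.330, Σhalf²=0.301300
  -D: nom -6.310 → Σnom=-12.820; wc +0.020/-0.490 → slack +0.810/-1.600; half-tol=0.255, Σhalf²=0.366325
  -E: nom -10.080 → Σnom=-22.900; wc +0.199/-0.199 → slack +1.009/-1.799; half-tol=0.199, Σhalf²=0.405926
  -F: nom -46.990 → Σnom=-69.890; wc +0.220/-0.220 → slack +1.229/-2.019; half-tol=0.220, Σhalf²=0.454326
  -G: nom -8.900 → Σnom=-78.790; wc +0.110/-0.070 → slack +1.339/-2.089; half-tol=0.090, Σhalf²=0.462426
  +H: nom +15.100 → Σnom=-63.690; wc +0.210/-0.410 → slack +1.549/-2.499; half-tol=0.310, Σhalf²=0.558526
  +I: nom +49.100 → Σnom=-14.590; wc +0.150/-0.150 → slack +1.699/-2.649; half-tol=0.150, Σhalf²=0.581026
Nominal = -14.590. Worst-case = [-14.590 - 2.649, -14.590 + 1.699] = [-17.239, -12.891]. RSS = √0.581026 = 0.762.

nominal=-14.590 wc=[-17.239,-12.891] rss=0.762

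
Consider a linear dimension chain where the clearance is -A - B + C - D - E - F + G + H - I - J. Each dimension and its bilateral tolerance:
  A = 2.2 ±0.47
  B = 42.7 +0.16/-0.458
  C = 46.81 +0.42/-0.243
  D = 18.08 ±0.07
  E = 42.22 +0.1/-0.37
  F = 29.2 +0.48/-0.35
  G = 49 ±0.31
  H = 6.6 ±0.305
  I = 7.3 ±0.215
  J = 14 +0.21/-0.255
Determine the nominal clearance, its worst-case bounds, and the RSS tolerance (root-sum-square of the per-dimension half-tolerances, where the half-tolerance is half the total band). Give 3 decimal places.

Stack each dimension's contribution:
  -A: nom -2.200 → Σnom=-2.200; wc +0.470/-0.470 → slack +0.470/-0.470; half-tol=0.470, Σhalf²=0.220900
  -B: nom -42.700 → Σnom=-44.900; wc +0.458/-0.160 → slack +0.928/-0.630; half-tol=0.309, Σhalf²=0.316381
  +C: nom +46.810 → Σnom=1.910; wc +0.420/-0.243 → slack +1.348/-0.873; half-tol=0.332, Σhalf²=0.426273
  -D: nom -18.080 → Σnom=-16.170; wc +0.070/-0.070 → slack +1.418/-0.943; half-tol=0.070, Σhalf²=0.431173
  -E: nom -42.220 → Σnom=-58.390; wc +0.370/-0.100 → slack +1.788/-1.043; half-tol=0.235, Σhalf²=0.486398
  -F: nom -29.200 → Σnom=-87.590; wc +0.350/-0.480 → slack +2.138/-1.523; half-tol=0.415, Σhalf²=0.658623
  +G: nom +49.000 → Σnom=-38.590; wc +0.310/-0.310 → slack +2.448/-1.833; half-tol=0.310, Σhalf²=0.754723
  +H: nom +6.600 → Σnom=-31.990; wc +0.305/-0.305 → slack +2.753/-2.138; half-tol=0.305, Σhalf²=0.847748
  -I: nom -7.300 → Σnom=-39.290; wc +0.215/-0.215 → slack +2.968/-2.353; half-tol=0.215, Σhalf²=0.893973
  -J: nom -14.000 → Σnom=-53.290; wc +0.255/-0.210 → slack +3.223/-2.563; half-tol=0.232, Σhalf²=0.948029
Nominal = -53.290. Worst-case = [-53.290 - 2.563, -53.290 + 3.223] = [-55.853, -50.067]. RSS = √0.948029 = 0.974.

nominal=-53.290 wc=[-55.853,-50.067] rss=0.974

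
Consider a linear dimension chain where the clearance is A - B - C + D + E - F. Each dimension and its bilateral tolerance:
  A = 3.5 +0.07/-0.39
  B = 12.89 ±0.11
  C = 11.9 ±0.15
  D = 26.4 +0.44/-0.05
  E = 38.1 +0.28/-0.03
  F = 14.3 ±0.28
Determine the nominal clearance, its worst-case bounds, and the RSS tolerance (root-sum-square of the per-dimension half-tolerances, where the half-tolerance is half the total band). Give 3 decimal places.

Stack each dimension's contribution:
  +A: nom +3.500 → Σnom=3.500; wc +0.070/-0.390 → slack +0.070/-0.390; half-tol=0.230, Σhalf²=0.052900
  -B: nom -12.890 → Σnom=-9.390; wc +0.110/-0.110 → slack +0.180/-0.500; half-tol=0.110, Σhalf²=0.065000
  -C: nom -11.900 → Σnom=-21.290; wc +0.150/-0.150 → slack +0.330/-0.650; half-tol=0.150, Σhalf²=0.087500
  +D: nom +26.400 → Σnom=5.110; wc +0.440/-0.050 → slack +0.770/-0.700; half-tol=0.245, Σhalf²=0.147525
  +E: nom +38.100 → Σnom=43.210; wc +0.280/-0.030 → slack +1.050/-0.730; half-tol=0.155, Σhalf²=0.171550
  -F: nom -14.300 → Σnom=28.910; wc +0.280/-0.280 → slack +1.330/-1.010; half-tol=0.280, Σhalf²=0.249950
Nominal = 28.910. Worst-case = [28.910 - 1.010, 28.910 + 1.330] = [27.900, 30.240]. RSS = √0.249950 = 0.500.

nominal=28.910 wc=[27.900,30.240] rss=0.500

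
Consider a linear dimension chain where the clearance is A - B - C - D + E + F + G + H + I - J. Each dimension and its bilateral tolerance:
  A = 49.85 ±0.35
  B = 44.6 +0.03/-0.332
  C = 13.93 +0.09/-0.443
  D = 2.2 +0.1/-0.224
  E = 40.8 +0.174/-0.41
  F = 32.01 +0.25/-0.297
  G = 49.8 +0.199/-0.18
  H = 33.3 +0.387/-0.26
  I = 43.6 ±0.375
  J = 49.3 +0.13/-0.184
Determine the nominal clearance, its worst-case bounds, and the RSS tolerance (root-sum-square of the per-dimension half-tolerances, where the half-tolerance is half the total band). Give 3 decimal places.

nominal=139.330 wc=[137.108,142.248] rss=0.848

Stack each dimension's contribution:
  +A: nom +49.850 → Σnom=49.850; wc +0.350/-0.350 → slack +0.350/-0.350; half-tol=0.350, Σhalf²=0.122500
  -B: nom -44.600 → Σnom=5.250; wc +0.332/-0.030 → slack +0.682/-0.380; half-tol=0.181, Σhalf²=0.155261
  -C: nom -13.930 → Σnom=-8.680; wc +0.443/-0.090 → slack +1.125/-0.470; half-tol=0.267, Σhalf²=0.226283
  -D: nom -2.200 → Σnom=-10.880; wc +0.224/-0.100 → slack +1.349/-0.570; half-tol=0.162, Σhalf²=0.252527
  +E: nom +40.800 → Σnom=29.920; wc +0.174/-0.410 → slack +1.523/-0.980; half-tol=0.292, Σhalf²=0.337791
  +F: nom +32.010 → Σnom=61.930; wc +0.250/-0.297 → slack +1.773/-1.277; half-tol=0.273, Σhalf²=0.412593
  +G: nom +49.800 → Σnom=111.730; wc +0.199/-0.180 → slack +1.972/-1.457; half-tol=0.190, Σhalf²=0.448504
  +H: nom +33.300 → Σnom=145.030; wc +0.387/-0.260 → slack +2.359/-1.717; half-tol=0.324, Σhalf²=0.553156
  +I: nom +43.600 → Σnom=188.630; wc +0.375/-0.375 → slack +2.734/-2.092; half-tol=0.375, Σhalf²=0.693781
  -J: nom -49.300 → Σnom=139.330; wc +0.184/-0.130 → slack +2.918/-2.222; half-tol=0.157, Σhalf²=0.718430
Nominal = 139.330. Worst-case = [139.330 - 2.222, 139.330 + 2.918] = [137.108, 142.248]. RSS = √0.718430 = 0.848.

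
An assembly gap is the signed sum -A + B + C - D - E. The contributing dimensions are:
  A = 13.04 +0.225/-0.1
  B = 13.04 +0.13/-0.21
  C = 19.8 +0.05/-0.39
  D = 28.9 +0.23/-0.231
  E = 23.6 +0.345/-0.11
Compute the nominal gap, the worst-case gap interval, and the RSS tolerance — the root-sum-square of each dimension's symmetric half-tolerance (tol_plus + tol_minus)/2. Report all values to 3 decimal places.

Stack each dimension's contribution:
  -A: nom -13.040 → Σnom=-13.040; wc +0.100/-0.225 → slack +0.100/-0.225; half-tol=0.163, Σhalf²=0.026406
  +B: nom +13.040 → Σnom=0.000; wc +0.130/-0.210 → slack +0.230/-0.435; half-tol=0.170, Σhalf²=0.055306
  +C: nom +19.800 → Σnom=19.800; wc +0.050/-0.390 → slack +0.280/-0.825; half-tol=0.220, Σhalf²=0.103706
  -D: nom -28.900 → Σnom=-9.100; wc +0.231/-0.230 → slack +0.511/-1.055; half-tol=0.231, Σhalf²=0.156836
  -E: nom -23.600 → Σnom=-32.700; wc +0.110/-0.345 → slack +0.621/-1.400; half-tol=0.227, Σhalf²=0.208593
Nominal = -32.700. Worst-case = [-32.700 - 1.400, -32.700 + 0.621] = [-34.100, -32.079]. RSS = √0.208593 = 0.457.

nominal=-32.700 wc=[-34.100,-32.079] rss=0.457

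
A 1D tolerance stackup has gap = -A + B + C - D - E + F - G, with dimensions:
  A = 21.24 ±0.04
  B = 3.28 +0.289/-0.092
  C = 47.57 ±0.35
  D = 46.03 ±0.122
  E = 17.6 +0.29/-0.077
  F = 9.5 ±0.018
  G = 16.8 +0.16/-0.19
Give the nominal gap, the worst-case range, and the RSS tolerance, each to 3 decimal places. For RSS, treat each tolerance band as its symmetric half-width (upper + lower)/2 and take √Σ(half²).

nominal=-41.320 wc=[-42.392,-40.234] rss=0.490

Stack each dimension's contribution:
  -A: nom -21.240 → Σnom=-21.240; wc +0.040/-0.040 → slack +0.040/-0.040; half-tol=0.040, Σhalf²=0.001600
  +B: nom +3.280 → Σnom=-17.960; wc +0.289/-0.092 → slack +0.329/-0.132; half-tol=0.191, Σhalf²=0.037890
  +C: nom +47.570 → Σnom=29.610; wc +0.350/-0.350 → slack +0.679/-0.482; half-tol=0.350, Σhalf²=0.160390
  -D: nom -46.030 → Σnom=-16.420; wc +0.122/-0.122 → slack +0.801/-0.604; half-tol=0.122, Σhalf²=0.175274
  -E: nom -17.600 → Σnom=-34.020; wc +0.077/-0.290 → slack +0.878/-0.894; half-tol=0.183, Σhalf²=0.208946
  +F: nom +9.500 → Σnom=-24.520; wc +0.018/-0.018 → slack +0.896/-0.912; half-tol=0.018, Σhalf²=0.209270
  -G: nom -16.800 → Σnom=-41.320; wc +0.190/-0.160 → slack +1.086/-1.072; half-tol=0.175, Σhalf²=0.239895
Nominal = -41.320. Worst-case = [-41.320 - 1.072, -41.320 + 1.086] = [-42.392, -40.234]. RSS = √0.239895 = 0.490.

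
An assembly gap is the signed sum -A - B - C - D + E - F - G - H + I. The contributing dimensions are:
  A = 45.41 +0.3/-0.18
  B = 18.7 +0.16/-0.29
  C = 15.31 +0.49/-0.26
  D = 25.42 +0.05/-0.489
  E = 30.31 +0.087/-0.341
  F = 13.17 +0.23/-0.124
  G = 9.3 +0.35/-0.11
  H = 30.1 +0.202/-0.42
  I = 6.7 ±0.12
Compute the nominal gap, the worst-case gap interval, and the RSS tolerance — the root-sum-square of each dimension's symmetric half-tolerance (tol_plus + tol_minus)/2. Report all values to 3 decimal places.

nominal=-120.400 wc=[-122.643,-118.320] rss=0.750

Stack each dimension's contribution:
  -A: nom -45.410 → Σnom=-45.410; wc +0.180/-0.300 → slack +0.180/-0.300; half-tol=0.240, Σhalf²=0.057600
  -B: nom -18.700 → Σnom=-64.110; wc +0.290/-0.160 → slack +0.470/-0.460; half-tol=0.225, Σhalf²=0.108225
  -C: nom -15.310 → Σnom=-79.420; wc +0.260/-0.490 → slack +0.730/-0.950; half-tol=0.375, Σhalf²=0.248850
  -D: nom -25.420 → Σnom=-104.840; wc +0.489/-0.050 → slack +1.219/-1.000; half-tol=0.270, Σhalf²=0.321480
  +E: nom +30.310 → Σnom=-74.530; wc +0.087/-0.341 → slack +1.306/-1.341; half-tol=0.214, Σhalf²=0.367276
  -F: nom -13.170 → Σnom=-87.700; wc +0.124/-0.230 → slack +1.430/-1.571; half-tol=0.177, Σhalf²=0.398605
  -G: nom -9.300 → Σnom=-97.000; wc +0.110/-0.350 → slack +1.540/-1.921; half-tol=0.230, Σhalf²=0.451505
  -H: nom -30.100 → Σnom=-127.100; wc +0.420/-0.202 → slack +1.960/-2.123; half-tol=0.311, Σhalf²=0.548226
  +I: nom +6.700 → Σnom=-120.400; wc +0.120/-0.120 → slack +2.080/-2.243; half-tol=0.120, Σhalf²=0.562626
Nominal = -120.400. Worst-case = [-120.400 - 2.243, -120.400 + 2.080] = [-122.643, -118.320]. RSS = √0.562626 = 0.750.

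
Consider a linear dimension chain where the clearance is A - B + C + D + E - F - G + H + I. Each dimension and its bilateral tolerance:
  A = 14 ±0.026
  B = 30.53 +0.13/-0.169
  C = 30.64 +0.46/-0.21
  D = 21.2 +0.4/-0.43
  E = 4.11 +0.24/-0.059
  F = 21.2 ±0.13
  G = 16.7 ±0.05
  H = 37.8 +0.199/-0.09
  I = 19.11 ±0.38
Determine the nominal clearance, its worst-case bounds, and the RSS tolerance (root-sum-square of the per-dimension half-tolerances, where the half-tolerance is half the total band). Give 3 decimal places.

Stack each dimension's contribution:
  +A: nom +14.000 → Σnom=14.000; wc +0.026/-0.026 → slack +0.026/-0.026; half-tol=0.026, Σhalf²=0.000676
  -B: nom -30.530 → Σnom=-16.530; wc +0.169/-0.130 → slack +0.195/-0.156; half-tol=0.150, Σhalf²=0.023026
  +C: nom +30.640 → Σnom=14.110; wc +0.460/-0.210 → slack +0.655/-0.366; half-tol=0.335, Σhalf²=0.135251
  +D: nom +21.200 → Σnom=35.310; wc +0.400/-0.430 → slack +1.055/-0.796; half-tol=0.415, Σhalf²=0.307476
  +E: nom +4.110 → Σnom=39.420; wc +0.240/-0.059 → slack +1.295/-0.855; half-tol=0.149, Σhalf²=0.329827
  -F: nom -21.200 → Σnom=18.220; wc +0.130/-0.130 → slack +1.425/-0.985; half-tol=0.130, Σhalf²=0.346727
  -G: nom -16.700 → Σnom=1.520; wc +0.050/-0.050 → slack +1.475/-1.035; half-tol=0.050, Σhalf²=0.349227
  +H: nom +37.800 → Σnom=39.320; wc +0.199/-0.090 → slack +1.674/-1.125; half-tol=0.145, Σhalf²=0.370107
  +I: nom +19.110 → Σnom=58.430; wc +0.380/-0.380 → slack +2.054/-1.505; half-tol=0.380, Σhalf²=0.514507
Nominal = 58.430. Worst-case = [58.430 - 1.505, 58.430 + 2.054] = [56.925, 60.484]. RSS = √0.514507 = 0.717.

nominal=58.430 wc=[56.925,60.484] rss=0.717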